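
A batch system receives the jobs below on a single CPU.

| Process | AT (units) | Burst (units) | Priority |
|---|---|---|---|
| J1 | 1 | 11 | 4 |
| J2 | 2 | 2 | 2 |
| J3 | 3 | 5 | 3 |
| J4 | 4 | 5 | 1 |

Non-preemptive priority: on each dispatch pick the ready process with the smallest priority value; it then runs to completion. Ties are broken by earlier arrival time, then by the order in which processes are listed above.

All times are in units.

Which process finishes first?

J1

Schedule: | idle 0-1 | J1 1-12 | J4 12-17 | J2 17-19 | J3 19-24 |
Completion: J1=12  J2=19  J3=24  J4=17
Turnaround (C−A): J1=11  J2=17  J3=21  J4=13
Finish order: J1 → J4 → J2 → J3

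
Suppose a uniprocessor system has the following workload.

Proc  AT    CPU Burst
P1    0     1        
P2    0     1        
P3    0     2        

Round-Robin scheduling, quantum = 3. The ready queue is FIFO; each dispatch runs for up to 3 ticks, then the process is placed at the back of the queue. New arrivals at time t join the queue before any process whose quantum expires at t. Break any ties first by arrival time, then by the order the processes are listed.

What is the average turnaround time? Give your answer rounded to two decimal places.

2.33

Timeline: | P1 0-1 | P2 1-2 | P3 2-4 |
Completion: P1=1  P2=2  P3=4
Turnaround times: P1=1, P2=2, P3=4
Average turnaround = (1+2+4) / 3 = 7/3 = 2.33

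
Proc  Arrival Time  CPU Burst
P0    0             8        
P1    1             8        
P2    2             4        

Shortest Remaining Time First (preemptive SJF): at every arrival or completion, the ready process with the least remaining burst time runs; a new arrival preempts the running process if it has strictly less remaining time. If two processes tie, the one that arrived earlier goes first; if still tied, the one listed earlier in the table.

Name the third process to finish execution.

Schedule: | P0 0-2 | P2 2-6 | P0 6-12 | P1 12-20 |
Completion: P0=12  P1=20  P2=6
Turnaround (C−A): P0=12  P1=19  P2=4
Finish order: P2 → P0 → P1

P1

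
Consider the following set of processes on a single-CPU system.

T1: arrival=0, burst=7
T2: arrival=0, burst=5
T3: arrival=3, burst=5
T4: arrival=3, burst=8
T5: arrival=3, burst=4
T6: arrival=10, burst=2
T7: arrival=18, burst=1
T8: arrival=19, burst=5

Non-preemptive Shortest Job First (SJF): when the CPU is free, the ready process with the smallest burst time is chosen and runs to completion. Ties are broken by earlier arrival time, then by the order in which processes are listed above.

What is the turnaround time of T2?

5

Timeline: | T2 0-5 | T5 5-9 | T3 9-14 | T6 14-16 | T1 16-23 | T7 23-24 | T8 24-29 | T4 29-37 |
Completion: T1=23  T2=5  T3=14  T4=37  T5=9  T6=16  T7=24  T8=29
Turnaround(T2) = completion − arrival = 5 − 0 = 5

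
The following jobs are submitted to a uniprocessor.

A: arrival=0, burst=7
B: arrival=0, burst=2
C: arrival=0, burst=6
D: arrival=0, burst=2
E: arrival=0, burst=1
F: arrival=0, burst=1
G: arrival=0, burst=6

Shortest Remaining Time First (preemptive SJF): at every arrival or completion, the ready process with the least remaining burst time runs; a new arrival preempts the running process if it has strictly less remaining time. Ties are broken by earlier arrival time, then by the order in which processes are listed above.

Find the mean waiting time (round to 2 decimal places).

Timeline: | E 0-1 | F 1-2 | B 2-4 | D 4-6 | C 6-12 | G 12-18 | A 18-25 |
Completion: A=25  B=4  C=12  D=6  E=1  F=2  G=18
Turnaround (C−A): A=25  B=4  C=12  D=6  E=1  F=2  G=18
Waiting times: A=18, B=2, C=6, D=4, E=0, F=1, G=12
Average waiting = (18+2+6+4+0+1+12) / 7 = 43/7 = 6.14

6.14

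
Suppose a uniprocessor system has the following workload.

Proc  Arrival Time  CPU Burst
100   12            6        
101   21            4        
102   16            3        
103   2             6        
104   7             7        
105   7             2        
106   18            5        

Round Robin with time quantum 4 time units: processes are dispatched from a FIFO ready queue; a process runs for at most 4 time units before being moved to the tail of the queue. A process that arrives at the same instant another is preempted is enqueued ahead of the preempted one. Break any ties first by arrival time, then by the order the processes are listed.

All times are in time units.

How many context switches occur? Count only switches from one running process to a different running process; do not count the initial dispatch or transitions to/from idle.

9

Schedule: | idle 0-2 | 103 2-8 | 104 8-12 | 105 12-14 | 100 14-18 | 104 18-21 | 102 21-24 | 106 24-28 | 100 28-30 | 101 30-34 | 106 34-35 |
Completion: 100=30  101=34  102=24  103=8  104=21  105=14  106=35
Turnaround (C−A): 100=18  101=13  102=8  103=6  104=14  105=7  106=17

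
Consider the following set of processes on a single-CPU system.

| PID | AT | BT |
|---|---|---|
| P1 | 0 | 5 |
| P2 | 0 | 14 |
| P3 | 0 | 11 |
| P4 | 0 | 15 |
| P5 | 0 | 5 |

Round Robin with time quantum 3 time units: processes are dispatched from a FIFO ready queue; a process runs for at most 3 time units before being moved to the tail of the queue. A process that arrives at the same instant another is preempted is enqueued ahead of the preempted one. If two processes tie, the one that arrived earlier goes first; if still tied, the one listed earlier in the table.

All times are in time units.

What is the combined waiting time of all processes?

134

Gantt: | P1 0-3 | P2 3-6 | P3 6-9 | P4 9-12 | P5 12-15 | P1 15-17 | P2 17-20 | P3 20-23 | P4 23-26 | P5 26-28 | P2 28-31 | P3 31-34 | P4 34-37 | P2 37-40 | P3 40-42 | P4 42-45 | P2 45-47 | P4 47-50 |
Completion: P1=17  P2=47  P3=42  P4=50  P5=28
Waiting = turnaround − burst: P1=12, P2=33, P3=31, P4=35, P5=23
Total waiting = 12 + 33 + 31 + 35 + 23 = 134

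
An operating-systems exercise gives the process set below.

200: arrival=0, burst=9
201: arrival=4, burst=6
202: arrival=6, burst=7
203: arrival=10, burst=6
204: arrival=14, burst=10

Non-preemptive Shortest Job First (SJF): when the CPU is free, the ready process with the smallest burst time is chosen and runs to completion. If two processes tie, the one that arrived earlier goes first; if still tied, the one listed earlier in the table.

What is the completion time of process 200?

9

Timeline: | 200 0-9 | 201 9-15 | 203 15-21 | 202 21-28 | 204 28-38 |
Completion: 200=9  201=15  202=28  203=21  204=38
Turnaround (C−A): 200=9  201=11  202=22  203=11  204=24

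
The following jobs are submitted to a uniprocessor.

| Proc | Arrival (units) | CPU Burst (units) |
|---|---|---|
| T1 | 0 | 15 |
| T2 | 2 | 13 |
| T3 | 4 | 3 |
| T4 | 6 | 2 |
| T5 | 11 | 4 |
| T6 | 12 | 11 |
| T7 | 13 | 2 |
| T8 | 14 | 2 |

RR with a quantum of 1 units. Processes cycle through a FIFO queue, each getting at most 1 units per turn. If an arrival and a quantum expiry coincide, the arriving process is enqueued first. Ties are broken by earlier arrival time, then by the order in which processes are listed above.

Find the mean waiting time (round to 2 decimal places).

18.25

Schedule: | T1 0-2 | T2 2-3 | T1 3-4 | T2 4-5 | T3 5-6 | T1 6-7 | T2 7-8 | T4 8-9 | T3 9-10 | T1 10-11 | T2 11-12 | T4 12-13 | T3 13-14 | T5 14-15 | T1 15-16 | T6 16-17 | T2 17-18 | T7 18-19 | T8 19-20 | T5 20-21 | T1 21-22 | T6 22-23 | T2 23-24 | T7 24-25 | T8 25-26 | T5 26-27 | T1 27-28 | T6 28-29 | T2 29-30 | T5 30-31 | T1 31-32 | T6 32-33 | T2 33-34 | T1 34-35 | T6 35-36 | T2 36-37 | T1 37-38 | T6 38-39 | T2 39-40 | T1 40-41 | T6 41-42 | T2 42-43 | T1 43-44 | T6 44-45 | T2 45-46 | T1 46-47 | T6 47-48 | T2 48-49 | T1 49-50 | T6 50-52 |
Completion: T1=50  T2=49  T3=14  T4=13  T5=31  T6=52  T7=25  T8=26
Turnaround (C−A): T1=50  T2=47  T3=10  T4=7  T5=20  T6=40  T7=12  T8=12
Waiting times: T1=35, T2=34, T3=7, T4=5, T5=16, T6=29, T7=10, T8=10
Average waiting = (35+34+7+5+16+29+10+10) / 8 = 146/8 = 18.25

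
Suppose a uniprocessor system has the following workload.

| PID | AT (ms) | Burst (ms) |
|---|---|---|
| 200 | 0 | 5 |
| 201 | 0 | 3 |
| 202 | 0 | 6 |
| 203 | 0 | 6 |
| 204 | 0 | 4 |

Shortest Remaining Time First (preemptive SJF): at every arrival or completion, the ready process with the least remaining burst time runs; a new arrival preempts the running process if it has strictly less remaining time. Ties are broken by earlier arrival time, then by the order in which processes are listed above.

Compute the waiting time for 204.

3

Gantt: | 201 0-3 | 204 3-7 | 200 7-12 | 202 12-18 | 203 18-24 |
Completion: 200=12  201=3  202=18  203=24  204=7
Waiting(204) = turnaround − burst = 7 − 4 = 3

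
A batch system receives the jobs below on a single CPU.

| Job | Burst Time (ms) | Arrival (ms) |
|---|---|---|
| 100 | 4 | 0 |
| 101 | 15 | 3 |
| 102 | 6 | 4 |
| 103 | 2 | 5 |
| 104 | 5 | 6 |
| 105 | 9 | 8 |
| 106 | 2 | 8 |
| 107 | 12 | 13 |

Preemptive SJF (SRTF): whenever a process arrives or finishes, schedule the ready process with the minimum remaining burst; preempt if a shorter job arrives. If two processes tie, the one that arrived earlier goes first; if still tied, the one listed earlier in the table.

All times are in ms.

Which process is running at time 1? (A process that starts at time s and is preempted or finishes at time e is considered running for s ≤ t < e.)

100

Gantt: | 100 0-4 | 102 4-5 | 103 5-7 | 102 7-8 | 106 8-10 | 102 10-14 | 104 14-19 | 105 19-28 | 107 28-40 | 101 40-55 |
Completion: 100=4  101=55  102=14  103=7  104=19  105=28  106=10  107=40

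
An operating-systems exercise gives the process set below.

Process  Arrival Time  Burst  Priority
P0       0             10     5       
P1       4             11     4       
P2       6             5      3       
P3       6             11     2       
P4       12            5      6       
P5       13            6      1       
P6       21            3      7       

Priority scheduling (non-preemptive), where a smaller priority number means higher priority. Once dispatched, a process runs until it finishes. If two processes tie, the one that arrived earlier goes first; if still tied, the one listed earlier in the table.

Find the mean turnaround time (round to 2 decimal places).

24.29

Schedule: | P0 0-10 | P3 10-21 | P5 21-27 | P2 27-32 | P1 32-43 | P4 43-48 | P6 48-51 |
Completion: P0=10  P1=43  P2=32  P3=21  P4=48  P5=27  P6=51
Turnaround (C−A): P0=10  P1=39  P2=26  P3=15  P4=36  P5=14  P6=30
Turnaround times: P0=10, P1=39, P2=26, P3=15, P4=36, P5=14, P6=30
Average turnaround = (10+39+26+15+36+14+30) / 7 = 170/7 = 24.29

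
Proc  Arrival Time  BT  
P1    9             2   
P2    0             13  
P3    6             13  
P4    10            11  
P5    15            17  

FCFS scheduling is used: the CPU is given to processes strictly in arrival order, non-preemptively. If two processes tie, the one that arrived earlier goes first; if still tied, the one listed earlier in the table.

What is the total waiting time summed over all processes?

66

Gantt: | P2 0-13 | P3 13-26 | P1 26-28 | P4 28-39 | P5 39-56 |
Completion: P1=28  P2=13  P3=26  P4=39  P5=56
Waiting = turnaround − burst: P1=17, P2=0, P3=7, P4=18, P5=24
Total waiting = 17 + 0 + 7 + 18 + 24 = 66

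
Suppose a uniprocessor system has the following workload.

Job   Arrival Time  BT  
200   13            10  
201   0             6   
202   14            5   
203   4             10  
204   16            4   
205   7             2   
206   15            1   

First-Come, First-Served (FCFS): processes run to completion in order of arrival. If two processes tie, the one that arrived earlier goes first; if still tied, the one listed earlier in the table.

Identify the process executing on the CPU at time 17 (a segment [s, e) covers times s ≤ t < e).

Gantt: | 201 0-6 | 203 6-16 | 205 16-18 | 200 18-28 | 202 28-33 | 206 33-34 | 204 34-38 |
Completion: 200=28  201=6  202=33  203=16  204=38  205=18  206=34

205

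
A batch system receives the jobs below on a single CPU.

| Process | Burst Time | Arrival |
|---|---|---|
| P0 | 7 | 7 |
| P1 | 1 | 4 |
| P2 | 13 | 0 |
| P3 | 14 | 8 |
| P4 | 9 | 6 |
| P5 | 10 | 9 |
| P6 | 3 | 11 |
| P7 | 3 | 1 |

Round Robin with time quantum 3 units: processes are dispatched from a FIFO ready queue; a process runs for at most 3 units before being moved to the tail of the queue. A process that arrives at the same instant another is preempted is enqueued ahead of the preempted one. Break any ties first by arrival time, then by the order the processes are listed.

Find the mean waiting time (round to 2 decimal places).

Timeline: | P2 0-3 | P7 3-6 | P2 6-9 | P1 9-10 | P4 10-13 | P0 13-16 | P3 16-19 | P5 19-22 | P2 22-25 | P6 25-28 | P4 28-31 | P0 31-34 | P3 34-37 | P5 37-40 | P2 40-43 | P4 43-46 | P0 46-47 | P3 47-50 | P5 50-53 | P2 53-54 | P3 54-57 | P5 57-58 | P3 58-60 |
Completion: P0=47  P1=10  P2=54  P3=60  P4=46  P5=58  P6=28  P7=6
Waiting times: P0=33, P1=5, P2=41, P3=38, P4=31, P5=39, P6=14, P7=2
Average waiting = (33+5+41+38+31+39+14+2) / 8 = 203/8 = 25.38

25.38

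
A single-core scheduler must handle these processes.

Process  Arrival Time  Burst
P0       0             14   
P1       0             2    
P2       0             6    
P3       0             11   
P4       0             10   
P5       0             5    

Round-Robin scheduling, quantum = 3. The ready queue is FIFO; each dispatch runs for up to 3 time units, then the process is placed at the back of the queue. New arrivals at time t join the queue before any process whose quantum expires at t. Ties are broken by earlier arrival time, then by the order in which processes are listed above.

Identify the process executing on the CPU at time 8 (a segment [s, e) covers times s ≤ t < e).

Timeline: | P0 0-3 | P1 3-5 | P2 5-8 | P3 8-11 | P4 11-14 | P5 14-17 | P0 17-20 | P2 20-23 | P3 23-26 | P4 26-29 | P5 29-31 | P0 31-34 | P3 34-37 | P4 37-40 | P0 40-43 | P3 43-45 | P4 45-46 | P0 46-48 |
Completion: P0=48  P1=5  P2=23  P3=45  P4=46  P5=31

P3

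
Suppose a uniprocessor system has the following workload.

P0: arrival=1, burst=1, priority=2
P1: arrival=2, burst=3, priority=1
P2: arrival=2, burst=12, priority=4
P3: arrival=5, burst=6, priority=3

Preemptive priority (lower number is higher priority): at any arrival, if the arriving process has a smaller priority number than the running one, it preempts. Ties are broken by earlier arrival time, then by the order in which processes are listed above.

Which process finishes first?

P0

Schedule: | idle 0-1 | P0 1-2 | P1 2-5 | P3 5-11 | P2 11-23 |
Completion: P0=2  P1=5  P2=23  P3=11
Turnaround (C−A): P0=1  P1=3  P2=21  P3=6
Finish order: P0 → P1 → P3 → P2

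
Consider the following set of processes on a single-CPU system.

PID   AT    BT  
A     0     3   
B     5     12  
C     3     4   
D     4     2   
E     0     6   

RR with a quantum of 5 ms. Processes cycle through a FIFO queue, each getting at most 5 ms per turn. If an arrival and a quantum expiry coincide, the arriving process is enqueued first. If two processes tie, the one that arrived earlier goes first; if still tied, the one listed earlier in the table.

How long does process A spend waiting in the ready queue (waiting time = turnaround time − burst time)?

Schedule: | A 0-3 | E 3-8 | C 8-12 | D 12-14 | B 14-19 | E 19-20 | B 20-27 |
Completion: A=3  B=27  C=12  D=14  E=20
Turnaround (C−A): A=3  B=22  C=9  D=10  E=20
Waiting(A) = turnaround − burst = 3 − 3 = 0

0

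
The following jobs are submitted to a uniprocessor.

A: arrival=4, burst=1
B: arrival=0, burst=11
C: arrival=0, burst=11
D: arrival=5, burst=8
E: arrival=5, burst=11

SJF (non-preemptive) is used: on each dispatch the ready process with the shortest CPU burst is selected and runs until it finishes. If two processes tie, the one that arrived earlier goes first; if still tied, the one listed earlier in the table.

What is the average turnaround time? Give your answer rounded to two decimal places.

20.40

Schedule: | B 0-11 | A 11-12 | D 12-20 | C 20-31 | E 31-42 |
Completion: A=12  B=11  C=31  D=20  E=42
Turnaround (C−A): A=8  B=11  C=31  D=15  E=37
Turnaround times: A=8, B=11, C=31, D=15, E=37
Average turnaround = (8+11+31+15+37) / 5 = 102/5 = 20.40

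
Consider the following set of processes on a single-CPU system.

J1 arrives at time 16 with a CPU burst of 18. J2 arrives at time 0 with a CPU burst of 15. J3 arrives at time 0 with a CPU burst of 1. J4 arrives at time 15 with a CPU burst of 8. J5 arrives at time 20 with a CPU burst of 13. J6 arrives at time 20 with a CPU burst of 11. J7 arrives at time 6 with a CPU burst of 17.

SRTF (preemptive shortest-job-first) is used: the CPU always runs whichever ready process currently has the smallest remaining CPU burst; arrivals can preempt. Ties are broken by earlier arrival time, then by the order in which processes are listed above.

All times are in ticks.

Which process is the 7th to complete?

Gantt: | J3 0-1 | J2 1-16 | J4 16-24 | J6 24-35 | J5 35-48 | J7 48-65 | J1 65-83 |
Completion: J1=83  J2=16  J3=1  J4=24  J5=48  J6=35  J7=65
Turnaround (C−A): J1=67  J2=16  J3=1  J4=9  J5=28  J6=15  J7=59
Finish order: J3 → J2 → J4 → J6 → J5 → J7 → J1

J1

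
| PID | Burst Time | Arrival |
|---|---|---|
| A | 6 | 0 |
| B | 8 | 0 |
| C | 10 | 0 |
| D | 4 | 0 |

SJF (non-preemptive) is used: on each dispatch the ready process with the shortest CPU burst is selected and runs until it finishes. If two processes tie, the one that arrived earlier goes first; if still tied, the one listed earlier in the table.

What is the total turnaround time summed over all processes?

60

Timeline: | D 0-4 | A 4-10 | B 10-18 | C 18-28 |
Completion: A=10  B=18  C=28  D=4
Turnaround = completion − arrival: A=10, B=18, C=28, D=4
Total turnaround = 10 + 18 + 28 + 4 = 60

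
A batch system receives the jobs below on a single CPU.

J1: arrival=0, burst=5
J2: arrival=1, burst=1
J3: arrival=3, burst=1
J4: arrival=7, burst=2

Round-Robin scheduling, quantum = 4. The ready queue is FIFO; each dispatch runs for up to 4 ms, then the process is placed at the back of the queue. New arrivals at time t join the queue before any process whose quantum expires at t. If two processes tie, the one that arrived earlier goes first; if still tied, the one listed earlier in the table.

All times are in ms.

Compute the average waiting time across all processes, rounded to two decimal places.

Schedule: | J1 0-4 | J2 4-5 | J3 5-6 | J1 6-7 | J4 7-9 |
Completion: J1=7  J2=5  J3=6  J4=9
Turnaround (C−A): J1=7  J2=4  J3=3  J4=2
Waiting times: J1=2, J2=3, J3=2, J4=0
Average waiting = (2+3+2+0) / 4 = 7/4 = 1.75

1.75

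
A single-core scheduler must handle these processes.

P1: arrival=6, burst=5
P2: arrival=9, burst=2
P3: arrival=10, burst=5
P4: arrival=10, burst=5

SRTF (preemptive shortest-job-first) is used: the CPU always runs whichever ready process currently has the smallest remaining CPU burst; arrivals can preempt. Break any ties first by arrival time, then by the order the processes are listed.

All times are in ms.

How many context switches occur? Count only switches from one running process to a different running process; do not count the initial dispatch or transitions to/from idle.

Timeline: | idle 0-6 | P1 6-11 | P2 11-13 | P3 13-18 | P4 18-23 |
Completion: P1=11  P2=13  P3=18  P4=23

3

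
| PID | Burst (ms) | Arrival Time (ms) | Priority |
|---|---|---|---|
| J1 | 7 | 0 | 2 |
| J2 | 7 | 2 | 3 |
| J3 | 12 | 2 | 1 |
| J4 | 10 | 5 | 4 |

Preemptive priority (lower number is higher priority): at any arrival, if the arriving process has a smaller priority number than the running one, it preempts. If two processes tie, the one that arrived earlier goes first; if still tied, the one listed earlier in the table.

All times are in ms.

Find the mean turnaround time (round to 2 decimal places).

Timeline: | J1 0-2 | J3 2-14 | J1 14-19 | J2 19-26 | J4 26-36 |
Completion: J1=19  J2=26  J3=14  J4=36
Turnaround (C−A): J1=19  J2=24  J3=12  J4=31
Turnaround times: J1=19, J2=24, J3=12, J4=31
Average turnaround = (19+24+12+31) / 4 = 86/4 = 21.50

21.50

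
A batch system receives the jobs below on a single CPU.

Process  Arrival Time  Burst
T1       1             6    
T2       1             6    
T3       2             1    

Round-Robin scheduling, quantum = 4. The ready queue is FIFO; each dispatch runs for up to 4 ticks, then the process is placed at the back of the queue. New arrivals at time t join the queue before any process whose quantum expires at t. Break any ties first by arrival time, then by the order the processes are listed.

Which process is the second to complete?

Gantt: | idle 0-1 | T1 1-5 | T2 5-9 | T3 9-10 | T1 10-12 | T2 12-14 |
Completion: T1=12  T2=14  T3=10
Finish order: T3 → T1 → T2

T1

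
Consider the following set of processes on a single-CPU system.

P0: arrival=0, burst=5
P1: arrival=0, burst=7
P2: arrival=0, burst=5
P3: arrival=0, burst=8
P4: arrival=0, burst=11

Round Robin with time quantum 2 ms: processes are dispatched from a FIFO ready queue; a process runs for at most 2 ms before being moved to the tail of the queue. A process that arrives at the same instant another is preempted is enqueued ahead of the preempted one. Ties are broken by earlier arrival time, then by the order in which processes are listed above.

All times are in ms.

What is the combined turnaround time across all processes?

141

Schedule: | P0 0-2 | P1 2-4 | P2 4-6 | P3 6-8 | P4 8-10 | P0 10-12 | P1 12-14 | P2 14-16 | P3 16-18 | P4 18-20 | P0 20-21 | P1 21-23 | P2 23-24 | P3 24-26 | P4 26-28 | P1 28-29 | P3 29-31 | P4 31-36 |
Completion: P0=21  P1=29  P2=24  P3=31  P4=36
Turnaround = completion − arrival: P0=21, P1=29, P2=24, P3=31, P4=36
Total turnaround = 21 + 29 + 24 + 31 + 36 = 141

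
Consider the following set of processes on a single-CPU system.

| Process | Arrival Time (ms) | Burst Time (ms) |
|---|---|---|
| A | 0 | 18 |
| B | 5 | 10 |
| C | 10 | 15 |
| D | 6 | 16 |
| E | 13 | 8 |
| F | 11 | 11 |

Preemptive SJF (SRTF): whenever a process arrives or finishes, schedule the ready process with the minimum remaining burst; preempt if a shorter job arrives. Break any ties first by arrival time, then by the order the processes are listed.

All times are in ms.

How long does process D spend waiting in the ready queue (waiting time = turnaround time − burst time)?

56

Gantt: | A 0-5 | B 5-15 | E 15-23 | F 23-34 | A 34-47 | C 47-62 | D 62-78 |
Completion: A=47  B=15  C=62  D=78  E=23  F=34
Turnaround (C−A): A=47  B=10  C=52  D=72  E=10  F=23
Waiting(D) = turnaround − burst = 72 − 16 = 56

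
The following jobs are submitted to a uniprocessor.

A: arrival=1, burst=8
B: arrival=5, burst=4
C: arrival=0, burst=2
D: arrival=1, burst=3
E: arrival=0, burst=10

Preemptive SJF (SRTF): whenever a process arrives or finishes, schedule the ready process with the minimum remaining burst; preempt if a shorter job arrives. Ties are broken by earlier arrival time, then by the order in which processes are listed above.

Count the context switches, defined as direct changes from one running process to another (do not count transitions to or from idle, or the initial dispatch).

4

Schedule: | C 0-2 | D 2-5 | B 5-9 | A 9-17 | E 17-27 |
Completion: A=17  B=9  C=2  D=5  E=27
Turnaround (C−A): A=16  B=4  C=2  D=4  E=27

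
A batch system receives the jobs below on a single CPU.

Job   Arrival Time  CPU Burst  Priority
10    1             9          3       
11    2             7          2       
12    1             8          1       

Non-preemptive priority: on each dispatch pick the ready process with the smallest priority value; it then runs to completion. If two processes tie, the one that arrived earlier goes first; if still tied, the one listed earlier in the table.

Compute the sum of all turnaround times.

46

Timeline: | idle 0-1 | 12 1-9 | 11 9-16 | 10 16-25 |
Completion: 10=25  11=16  12=9
Turnaround (C−A): 10=24  11=14  12=8
Turnaround = completion − arrival: 10=24, 11=14, 12=8
Total turnaround = 24 + 14 + 8 = 46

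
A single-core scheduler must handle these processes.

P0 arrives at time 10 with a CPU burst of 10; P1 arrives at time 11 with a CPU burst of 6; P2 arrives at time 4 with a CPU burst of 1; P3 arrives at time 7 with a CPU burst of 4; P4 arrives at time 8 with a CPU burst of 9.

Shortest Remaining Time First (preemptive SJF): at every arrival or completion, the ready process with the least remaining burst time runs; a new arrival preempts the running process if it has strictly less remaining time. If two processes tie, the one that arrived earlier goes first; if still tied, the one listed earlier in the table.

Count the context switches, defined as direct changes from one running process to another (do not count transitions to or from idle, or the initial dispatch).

Timeline: | idle 0-4 | P2 4-5 | idle 5-7 | P3 7-11 | P1 11-17 | P4 17-26 | P0 26-36 |
Completion: P0=36  P1=17  P2=5  P3=11  P4=26

3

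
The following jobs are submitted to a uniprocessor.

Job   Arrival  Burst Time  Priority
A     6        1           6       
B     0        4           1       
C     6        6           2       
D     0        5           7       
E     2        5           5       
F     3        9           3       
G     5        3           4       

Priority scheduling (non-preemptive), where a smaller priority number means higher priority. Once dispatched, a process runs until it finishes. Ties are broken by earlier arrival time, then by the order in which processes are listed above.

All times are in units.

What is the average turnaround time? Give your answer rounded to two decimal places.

Timeline: | B 0-4 | F 4-13 | C 13-19 | G 19-22 | E 22-27 | A 27-28 | D 28-33 |
Completion: A=28  B=4  C=19  D=33  E=27  F=13  G=22
Turnaround (C−A): A=22  B=4  C=13  D=33  E=25  F=10  G=17
Turnaround times: A=22, B=4, C=13, D=33, E=25, F=10, G=17
Average turnaround = (22+4+13+33+25+10+17) / 7 = 124/7 = 17.71

17.71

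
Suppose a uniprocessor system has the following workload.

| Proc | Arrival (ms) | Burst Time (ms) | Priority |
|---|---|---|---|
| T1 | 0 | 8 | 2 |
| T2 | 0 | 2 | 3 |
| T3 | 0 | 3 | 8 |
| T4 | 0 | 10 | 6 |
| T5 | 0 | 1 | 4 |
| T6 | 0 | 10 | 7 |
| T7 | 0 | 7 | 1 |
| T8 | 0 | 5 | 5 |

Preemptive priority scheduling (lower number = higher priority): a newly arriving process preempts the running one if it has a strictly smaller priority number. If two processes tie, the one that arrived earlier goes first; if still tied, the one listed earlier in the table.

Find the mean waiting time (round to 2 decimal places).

Gantt: | T7 0-7 | T1 7-15 | T2 15-17 | T5 17-18 | T8 18-23 | T4 23-33 | T6 33-43 | T3 43-46 |
Completion: T1=15  T2=17  T3=46  T4=33  T5=18  T6=43  T7=7  T8=23
Turnaround (C−A): T1=15  T2=17  T3=46  T4=33  T5=18  T6=43  T7=7  T8=23
Waiting times: T1=7, T2=15, T3=43, T4=23, T5=17, T6=33, T7=0, T8=18
Average waiting = (7+15+43+23+17+33+0+18) / 8 = 156/8 = 19.50

19.50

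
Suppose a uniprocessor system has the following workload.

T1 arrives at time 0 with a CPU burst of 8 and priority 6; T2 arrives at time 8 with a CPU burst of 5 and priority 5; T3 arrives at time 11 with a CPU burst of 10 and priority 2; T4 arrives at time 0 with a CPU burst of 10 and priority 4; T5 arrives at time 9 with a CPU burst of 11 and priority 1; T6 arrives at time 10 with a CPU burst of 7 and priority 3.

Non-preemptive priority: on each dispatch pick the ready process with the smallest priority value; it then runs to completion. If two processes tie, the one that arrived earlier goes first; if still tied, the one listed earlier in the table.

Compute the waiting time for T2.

Timeline: | T4 0-10 | T5 10-21 | T3 21-31 | T6 31-38 | T2 38-43 | T1 43-51 |
Completion: T1=51  T2=43  T3=31  T4=10  T5=21  T6=38
Waiting(T2) = turnaround − burst = 35 − 5 = 30

30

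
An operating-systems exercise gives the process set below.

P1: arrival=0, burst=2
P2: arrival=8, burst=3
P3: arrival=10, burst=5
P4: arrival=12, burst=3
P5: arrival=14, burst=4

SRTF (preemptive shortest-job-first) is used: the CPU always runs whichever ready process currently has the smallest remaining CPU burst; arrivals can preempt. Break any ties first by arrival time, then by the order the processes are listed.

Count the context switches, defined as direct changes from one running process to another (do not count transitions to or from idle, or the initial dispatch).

4

Timeline: | P1 0-2 | idle 2-8 | P2 8-11 | P3 11-12 | P4 12-15 | P3 15-19 | P5 19-23 |
Completion: P1=2  P2=11  P3=19  P4=15  P5=23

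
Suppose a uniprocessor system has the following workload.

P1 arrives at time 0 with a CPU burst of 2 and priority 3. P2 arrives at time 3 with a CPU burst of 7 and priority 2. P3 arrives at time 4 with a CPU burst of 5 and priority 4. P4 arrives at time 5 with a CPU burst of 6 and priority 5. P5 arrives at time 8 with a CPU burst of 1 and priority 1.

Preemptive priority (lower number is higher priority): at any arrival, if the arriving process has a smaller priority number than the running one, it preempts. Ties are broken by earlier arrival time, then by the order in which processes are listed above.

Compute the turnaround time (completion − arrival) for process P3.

Gantt: | P1 0-2 | idle 2-3 | P2 3-8 | P5 8-9 | P2 9-11 | P3 11-16 | P4 16-22 |
Completion: P1=2  P2=11  P3=16  P4=22  P5=9
Turnaround(P3) = completion − arrival = 16 − 4 = 12

12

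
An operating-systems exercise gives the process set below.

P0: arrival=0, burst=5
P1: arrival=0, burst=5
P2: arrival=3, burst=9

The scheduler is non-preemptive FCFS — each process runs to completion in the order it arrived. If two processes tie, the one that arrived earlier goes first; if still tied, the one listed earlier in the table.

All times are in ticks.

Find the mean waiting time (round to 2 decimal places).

4.00

Timeline: | P0 0-5 | P1 5-10 | P2 10-19 |
Completion: P0=5  P1=10  P2=19
Turnaround (C−A): P0=5  P1=10  P2=16
Waiting times: P0=0, P1=5, P2=7
Average waiting = (0+5+7) / 3 = 12/3 = 4.00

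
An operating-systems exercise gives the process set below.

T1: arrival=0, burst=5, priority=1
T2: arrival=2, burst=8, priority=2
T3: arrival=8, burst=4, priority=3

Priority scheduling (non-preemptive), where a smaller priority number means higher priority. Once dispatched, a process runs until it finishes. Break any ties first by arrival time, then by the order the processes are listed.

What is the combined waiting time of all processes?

8

Timeline: | T1 0-5 | T2 5-13 | T3 13-17 |
Completion: T1=5  T2=13  T3=17
Turnaround (C−A): T1=5  T2=11  T3=9
Waiting = turnaround − burst: T1=0, T2=3, T3=5
Total waiting = 0 + 3 + 5 = 8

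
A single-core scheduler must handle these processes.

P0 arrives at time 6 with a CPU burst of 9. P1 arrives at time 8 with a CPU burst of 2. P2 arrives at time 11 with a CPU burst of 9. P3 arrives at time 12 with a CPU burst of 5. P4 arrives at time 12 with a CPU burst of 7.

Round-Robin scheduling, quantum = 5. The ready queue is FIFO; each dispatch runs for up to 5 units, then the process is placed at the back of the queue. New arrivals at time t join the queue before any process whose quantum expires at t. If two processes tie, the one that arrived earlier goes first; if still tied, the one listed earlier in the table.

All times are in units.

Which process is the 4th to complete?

P2

Gantt: | idle 0-6 | P0 6-11 | P1 11-13 | P2 13-18 | P0 18-22 | P3 22-27 | P4 27-32 | P2 32-36 | P4 36-38 |
Completion: P0=22  P1=13  P2=36  P3=27  P4=38
Finish order: P1 → P0 → P3 → P2 → P4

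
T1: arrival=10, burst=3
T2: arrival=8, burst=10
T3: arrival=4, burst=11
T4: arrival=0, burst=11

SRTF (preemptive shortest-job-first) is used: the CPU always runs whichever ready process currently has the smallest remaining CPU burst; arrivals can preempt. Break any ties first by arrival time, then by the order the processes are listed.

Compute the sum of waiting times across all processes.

Gantt: | T4 0-11 | T1 11-14 | T2 14-24 | T3 24-35 |
Completion: T1=14  T2=24  T3=35  T4=11
Waiting = turnaround − burst: T1=1, T2=6, T3=20, T4=0
Total waiting = 1 + 6 + 20 + 0 = 27

27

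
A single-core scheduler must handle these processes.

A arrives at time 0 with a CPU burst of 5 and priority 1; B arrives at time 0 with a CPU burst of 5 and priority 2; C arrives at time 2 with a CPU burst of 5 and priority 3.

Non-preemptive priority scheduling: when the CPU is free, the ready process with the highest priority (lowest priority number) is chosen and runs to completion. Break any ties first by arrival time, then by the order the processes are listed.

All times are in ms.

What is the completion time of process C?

15

Schedule: | A 0-5 | B 5-10 | C 10-15 |
Completion: A=5  B=10  C=15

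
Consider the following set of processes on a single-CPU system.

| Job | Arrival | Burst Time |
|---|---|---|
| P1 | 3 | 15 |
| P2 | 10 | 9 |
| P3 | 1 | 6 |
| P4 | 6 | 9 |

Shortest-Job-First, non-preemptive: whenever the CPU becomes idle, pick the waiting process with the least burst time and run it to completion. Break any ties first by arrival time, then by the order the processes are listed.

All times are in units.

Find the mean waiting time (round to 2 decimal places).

Timeline: | idle 0-1 | P3 1-7 | P4 7-16 | P2 16-25 | P1 25-40 |
Completion: P1=40  P2=25  P3=7  P4=16
Turnaround (C−A): P1=37  P2=15  P3=6  P4=10
Waiting times: P1=22, P2=6, P3=0, P4=1
Average waiting = (22+6+0+1) / 4 = 29/4 = 7.25

7.25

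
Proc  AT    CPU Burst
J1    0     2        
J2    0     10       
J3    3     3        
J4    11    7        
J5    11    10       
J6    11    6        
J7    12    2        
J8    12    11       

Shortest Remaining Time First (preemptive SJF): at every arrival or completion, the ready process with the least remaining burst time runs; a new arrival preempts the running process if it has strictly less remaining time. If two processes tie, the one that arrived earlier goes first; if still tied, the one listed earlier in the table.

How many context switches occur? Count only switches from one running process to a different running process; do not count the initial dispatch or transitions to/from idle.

9

Timeline: | J1 0-2 | J2 2-3 | J3 3-6 | J2 6-12 | J7 12-14 | J2 14-17 | J6 17-23 | J4 23-30 | J5 30-40 | J8 40-51 |
Completion: J1=2  J2=17  J3=6  J4=30  J5=40  J6=23  J7=14  J8=51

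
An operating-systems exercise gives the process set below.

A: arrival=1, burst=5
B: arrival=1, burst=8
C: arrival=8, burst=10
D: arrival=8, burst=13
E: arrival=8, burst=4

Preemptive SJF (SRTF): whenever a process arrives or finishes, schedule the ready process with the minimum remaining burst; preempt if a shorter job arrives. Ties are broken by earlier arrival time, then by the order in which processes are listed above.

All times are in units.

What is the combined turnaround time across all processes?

79

Gantt: | idle 0-1 | A 1-6 | B 6-8 | E 8-12 | B 12-18 | C 18-28 | D 28-41 |
Completion: A=6  B=18  C=28  D=41  E=12
Turnaround (C−A): A=5  B=17  C=20  D=33  E=4
Turnaround = completion − arrival: A=5, B=17, C=20, D=33, E=4
Total turnaround = 5 + 17 + 20 + 33 + 4 = 79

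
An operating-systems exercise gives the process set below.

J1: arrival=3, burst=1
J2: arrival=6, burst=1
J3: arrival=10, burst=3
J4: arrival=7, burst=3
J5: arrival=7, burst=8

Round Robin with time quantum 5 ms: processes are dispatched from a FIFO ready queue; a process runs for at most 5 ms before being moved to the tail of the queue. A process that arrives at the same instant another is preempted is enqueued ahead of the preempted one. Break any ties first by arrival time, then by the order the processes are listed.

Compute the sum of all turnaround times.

Gantt: | idle 0-3 | J1 3-4 | idle 4-6 | J2 6-7 | J4 7-10 | J5 10-15 | J3 15-18 | J5 18-21 |
Completion: J1=4  J2=7  J3=18  J4=10  J5=21
Turnaround = completion − arrival: J1=1, J2=1, J3=8, J4=3, J5=14
Total turnaround = 1 + 1 + 8 + 3 + 14 = 27

27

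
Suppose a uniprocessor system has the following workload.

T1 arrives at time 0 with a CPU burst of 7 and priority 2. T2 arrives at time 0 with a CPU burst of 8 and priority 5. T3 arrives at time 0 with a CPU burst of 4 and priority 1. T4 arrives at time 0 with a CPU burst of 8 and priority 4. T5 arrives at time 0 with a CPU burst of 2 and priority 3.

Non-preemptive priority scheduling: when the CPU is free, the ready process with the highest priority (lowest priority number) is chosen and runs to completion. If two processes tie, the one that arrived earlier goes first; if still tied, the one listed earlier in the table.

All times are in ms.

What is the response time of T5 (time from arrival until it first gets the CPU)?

11

Timeline: | T3 0-4 | T1 4-11 | T5 11-13 | T4 13-21 | T2 21-29 |
Completion: T1=11  T2=29  T3=4  T4=21  T5=13
Turnaround (C−A): T1=11  T2=29  T3=4  T4=21  T5=13
Response(T5) = first start − arrival = 11 − 0 = 11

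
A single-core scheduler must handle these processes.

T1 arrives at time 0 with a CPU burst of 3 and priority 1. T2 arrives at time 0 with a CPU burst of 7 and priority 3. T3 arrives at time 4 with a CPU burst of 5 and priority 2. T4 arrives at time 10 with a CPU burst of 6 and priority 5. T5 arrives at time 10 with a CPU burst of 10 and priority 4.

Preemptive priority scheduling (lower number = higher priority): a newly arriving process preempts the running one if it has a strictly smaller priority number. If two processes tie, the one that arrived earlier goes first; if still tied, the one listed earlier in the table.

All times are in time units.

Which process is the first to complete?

Gantt: | T1 0-3 | T2 3-4 | T3 4-9 | T2 9-15 | T5 15-25 | T4 25-31 |
Completion: T1=3  T2=15  T3=9  T4=31  T5=25
Turnaround (C−A): T1=3  T2=15  T3=5  T4=21  T5=15
Finish order: T1 → T3 → T2 → T5 → T4

T1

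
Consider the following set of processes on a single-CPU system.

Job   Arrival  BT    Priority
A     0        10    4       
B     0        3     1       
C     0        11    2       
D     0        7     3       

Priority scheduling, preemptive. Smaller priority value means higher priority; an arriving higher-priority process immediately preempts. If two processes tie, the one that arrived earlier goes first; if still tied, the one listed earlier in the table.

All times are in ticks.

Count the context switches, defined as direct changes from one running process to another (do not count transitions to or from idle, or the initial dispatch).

Schedule: | B 0-3 | C 3-14 | D 14-21 | A 21-31 |
Completion: A=31  B=3  C=14  D=21
Turnaround (C−A): A=31  B=3  C=14  D=21

3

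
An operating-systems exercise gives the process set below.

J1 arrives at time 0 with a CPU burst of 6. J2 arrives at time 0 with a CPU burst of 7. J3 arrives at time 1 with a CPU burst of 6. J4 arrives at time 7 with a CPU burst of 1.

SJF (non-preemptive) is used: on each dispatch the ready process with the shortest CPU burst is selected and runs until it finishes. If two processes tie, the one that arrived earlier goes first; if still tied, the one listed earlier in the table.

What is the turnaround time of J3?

11

Gantt: | J1 0-6 | J3 6-12 | J4 12-13 | J2 13-20 |
Completion: J1=6  J2=20  J3=12  J4=13
Turnaround (C−A): J1=6  J2=20  J3=11  J4=6
Turnaround(J3) = completion − arrival = 12 − 1 = 11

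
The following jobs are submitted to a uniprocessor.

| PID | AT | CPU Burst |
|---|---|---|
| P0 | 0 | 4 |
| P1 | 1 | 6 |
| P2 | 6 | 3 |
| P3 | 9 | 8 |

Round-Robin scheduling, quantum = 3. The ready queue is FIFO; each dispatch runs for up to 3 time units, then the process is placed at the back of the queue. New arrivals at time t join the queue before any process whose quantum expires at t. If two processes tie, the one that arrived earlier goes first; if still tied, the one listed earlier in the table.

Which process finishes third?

Timeline: | P0 0-3 | P1 3-6 | P0 6-7 | P2 7-10 | P1 10-13 | P3 13-21 |
Completion: P0=7  P1=13  P2=10  P3=21
Finish order: P0 → P2 → P1 → P3

P1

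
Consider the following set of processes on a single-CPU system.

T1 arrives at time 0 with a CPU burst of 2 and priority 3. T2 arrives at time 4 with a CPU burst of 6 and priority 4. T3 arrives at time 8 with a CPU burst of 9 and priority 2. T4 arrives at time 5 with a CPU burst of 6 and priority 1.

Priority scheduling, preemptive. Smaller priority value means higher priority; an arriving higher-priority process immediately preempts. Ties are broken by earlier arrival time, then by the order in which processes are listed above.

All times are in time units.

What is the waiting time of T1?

Gantt: | T1 0-2 | idle 2-4 | T2 4-5 | T4 5-11 | T3 11-20 | T2 20-25 |
Completion: T1=2  T2=25  T3=20  T4=11
Turnaround (C−A): T1=2  T2=21  T3=12  T4=6
Waiting(T1) = turnaround − burst = 2 − 2 = 0

0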